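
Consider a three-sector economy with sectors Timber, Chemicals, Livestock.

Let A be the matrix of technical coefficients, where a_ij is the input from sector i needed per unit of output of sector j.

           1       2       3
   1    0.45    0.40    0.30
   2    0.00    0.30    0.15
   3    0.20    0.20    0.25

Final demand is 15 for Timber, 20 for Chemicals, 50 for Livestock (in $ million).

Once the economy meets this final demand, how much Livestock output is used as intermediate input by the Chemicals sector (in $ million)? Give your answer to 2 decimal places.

I − A =
  [   0.55    -0.40    -0.30]
  [   0.00     0.70    -0.15]
  [  -0.20    -0.20     0.75]
Cofactors of I−A, C_ij = (−1)^(i+j)·(minor ij) (rows/columns in the sector order above):
  C_11 = (0.70)(0.75) − (-0.15)(-0.20) = 0.4950
  C_12 = −[(0.00)(0.75) − (-0.15)(-0.20)] = 0.0300
  C_13 = (0.00)(-0.20) − (0.70)(-0.20) = 0.1400
  C_21 = −[(-0.40)(0.75) − (-0.30)(-0.20)] = 0.3600
  C_22 = (0.55)(0.75) − (-0.30)(-0.20) = 0.3525
  C_23 = −[(0.55)(-0.20) − (-0.40)(-0.20)] = 0.1900
  C_31 = (-0.40)(-0.15) − (-0.30)(0.70) = 0.2700
  C_32 = −[(0.55)(-0.15) − (-0.30)(0.00)] = 0.0825
  C_33 = (0.55)(0.70) − (-0.40)(0.00) = 0.3850
det(I−A) = Σ_j (I−A)_1j·C_1j = (0.55)(0.4950) + (-0.40)(0.0300) + (-0.30)(0.1400) = 0.21825
adj(I−A) = Cᵀ =
  [ 0.4950   0.3600   0.2700]
  [ 0.0300   0.3525   0.0825]
  [ 0.1400   0.1900   0.3850]
(I − A)⁻¹ = adj(I−A) / det(I−A) ≈
  [   2.2680     1.6495     1.2371]
  [   0.1375     1.6151     0.3780]
  [   0.6415     0.8706     1.7640]
First solve x = (I − A)⁻¹ d = adj(I−A)·d / det(I−A); in particular x_2 = (0.0300·15 + 0.3525·20 + 0.0825·50) / 0.21825 = 11.625 / 0.21825 ≈ 53.2646.
Intermediate flow from 3 to 2: z_32 = a_32 · x_2 = 0.20 × 11.625 / 0.21825 = 2.325 / 0.21825 ≈ 10.65.

z_32 = 10.65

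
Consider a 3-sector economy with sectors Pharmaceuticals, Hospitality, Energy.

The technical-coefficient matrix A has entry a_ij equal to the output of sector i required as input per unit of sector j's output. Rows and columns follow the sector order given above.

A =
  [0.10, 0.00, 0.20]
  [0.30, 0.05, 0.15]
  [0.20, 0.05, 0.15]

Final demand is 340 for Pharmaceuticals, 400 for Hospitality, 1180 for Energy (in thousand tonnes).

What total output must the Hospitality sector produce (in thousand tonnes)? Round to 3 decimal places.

I − A =
  [   0.90     0.00    -0.20]
  [  -0.30     0.95    -0.15]
  [  -0.20    -0.05     0.85]
Cofactors of I−A, C_ij = (−1)^(i+j)·(minor ij) (rows/columns in the sector order above):
  C_11 = (0.95)(0.85) − (-0.15)(-0.05) = 0.8000
  C_12 = −[(-0.30)(0.85) − (-0.15)(-0.20)] = 0.2850
  C_13 = (-0.30)(-0.05) − (0.95)(-0.20) = 0.2050
  C_21 = −[(0.00)(0.85) − (-0.20)(-0.05)] = 0.0100
  C_22 = (0.90)(0.85) − (-0.20)(-0.20) = 0.7250
  C_23 = −[(0.90)(-0.05) − (0.00)(-0.20)] = 0.0450
  C_31 = (0.00)(-0.15) − (-0.20)(0.95) = 0.1900
  C_32 = −[(0.90)(-0.15) − (-0.20)(-0.30)] = 0.1950
  C_33 = (0.90)(0.95) − (0.00)(-0.30) = 0.8550
det(I−A) = Σ_j (I−A)_1j·C_1j = (0.90)(0.8000) + (0.00)(0.2850) + (-0.20)(0.2050) = 0.6790
adj(I−A) = Cᵀ =
  [ 0.8000   0.0100   0.1900]
  [ 0.2850   0.7250   0.1950]
  [ 0.2050   0.0450   0.8550]
(I − A)⁻¹ = adj(I−A) / det(I−A) ≈
  [   1.1782     0.0147     0.2798]
  [   0.4197     1.0677     0.2872]
  [   0.3019     0.0663     1.2592]
x = (I − A)⁻¹ d = adj(I−A)·d / det(I−A), with det(I−A) = 0.6790:
  x_P = (0.8000·340 + 0.0100·400 + 0.1900·1180) / 0.6790 = 500.20 / 0.6790 ≈ 736.672
  x_H = (0.2850·340 + 0.7250·400 + 0.1950·1180) / 0.6790 = 617.00 / 0.6790 ≈ 908.689
  x_E = (0.2050·340 + 0.0450·400 + 0.8550·1180) / 0.6790 = 1096.60 / 0.6790 ≈ 1615.022

x_H = 908.689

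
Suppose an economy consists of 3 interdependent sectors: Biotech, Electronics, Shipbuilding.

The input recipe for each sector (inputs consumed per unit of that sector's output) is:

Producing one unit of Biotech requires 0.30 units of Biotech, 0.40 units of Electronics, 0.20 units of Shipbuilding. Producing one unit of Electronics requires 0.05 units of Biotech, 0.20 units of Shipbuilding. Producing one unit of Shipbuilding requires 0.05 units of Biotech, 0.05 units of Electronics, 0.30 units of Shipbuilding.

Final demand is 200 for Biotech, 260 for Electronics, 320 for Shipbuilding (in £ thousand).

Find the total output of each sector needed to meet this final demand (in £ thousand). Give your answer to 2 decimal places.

I − A =
  [   0.70    -0.05    -0.05]
  [  -0.40     1.00    -0.05]
  [  -0.20    -0.20     0.70]
Cofactors of I−A, C_ij = (−1)^(i+j)·(minor ij) (rows/columns in the sector order above):
  C_11 = (1.00)(0.70) − (-0.05)(-0.20) = 0.6900
  C_12 = −[(-0.40)(0.70) − (-0.05)(-0.20)] = 0.2900
  C_13 = (-0.40)(-0.20) − (1.00)(-0.20) = 0.2800
  C_21 = −[(-0.05)(0.70) − (-0.05)(-0.20)] = 0.0450
  C_22 = (0.70)(0.70) − (-0.05)(-0.20) = 0.4800
  C_23 = −[(0.70)(-0.20) − (-0.05)(-0.20)] = 0.1500
  C_31 = (-0.05)(-0.05) − (-0.05)(1.00) = 0.0525
  C_32 = −[(0.70)(-0.05) − (-0.05)(-0.40)] = 0.0550
  C_33 = (0.70)(1.00) − (-0.05)(-0.40) = 0.6800
det(I−A) = Σ_j (I−A)_1j·C_1j = (0.70)(0.6900) + (-0.05)(0.2900) + (-0.05)(0.2800) = 0.4545
adj(I−A) = Cᵀ =
  [ 0.6900   0.0450   0.0525]
  [ 0.2900   0.4800   0.0550]
  [ 0.2800   0.1500   0.6800]
(I − A)⁻¹ = adj(I−A) / det(I−A) ≈
  [   1.5182     0.0990     0.1155]
  [   0.6381     1.0561     0.1210]
  [   0.6161     0.3300     1.4961]
x = (I − A)⁻¹ d = adj(I−A)·d / det(I−A), with det(I−A) = 0.4545:
  x_1 = (0.6900·200 + 0.0450·260 + 0.0525·320) / 0.4545 = 166.50 / 0.4545 ≈ 366.34
  x_2 = (0.2900·200 + 0.4800·260 + 0.0550·320) / 0.4545 = 200.40 / 0.4545 ≈ 440.92
  x_3 = (0.2800·200 + 0.1500·260 + 0.6800·320) / 0.4545 = 312.60 / 0.4545 ≈ 687.79

x_1 = 366.34, x_2 = 440.92, x_3 = 687.79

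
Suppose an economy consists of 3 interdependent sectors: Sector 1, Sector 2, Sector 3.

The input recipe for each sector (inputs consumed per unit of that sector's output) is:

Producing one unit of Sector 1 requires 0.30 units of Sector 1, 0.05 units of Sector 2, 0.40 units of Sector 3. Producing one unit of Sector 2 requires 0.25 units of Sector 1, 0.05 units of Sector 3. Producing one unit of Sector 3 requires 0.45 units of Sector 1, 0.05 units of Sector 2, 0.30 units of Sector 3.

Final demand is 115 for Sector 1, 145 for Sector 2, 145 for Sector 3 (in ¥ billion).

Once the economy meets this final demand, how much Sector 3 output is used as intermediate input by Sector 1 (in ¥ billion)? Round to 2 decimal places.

I − A =
  [   0.70    -0.25    -0.45]
  [  -0.05     1.00    -0.05]
  [  -0.40    -0.05     0.70]
Cofactors of I−A, C_ij = (−1)^(i+j)·(minor ij) (rows/columns in the sector order above):
  C_11 = (1.00)(0.70) − (-0.05)(-0.05) = 0.6975
  C_12 = −[(-0.05)(0.70) − (-0.05)(-0.40)] = 0.0550
  C_13 = (-0.05)(-0.05) − (1.00)(-0.40) = 0.4025
  C_21 = −[(-0.25)(0.70) − (-0.45)(-0.05)] = 0.1975
  C_22 = (0.70)(0.70) − (-0.45)(-0.40) = 0.3100
  C_23 = −[(0.70)(-0.05) − (-0.25)(-0.40)] = 0.1350
  C_31 = (-0.25)(-0.05) − (-0.45)(1.00) = 0.4625
  C_32 = −[(0.70)(-0.05) − (-0.45)(-0.05)] = 0.0575
  C_33 = (0.70)(1.00) − (-0.25)(-0.05) = 0.6875
det(I−A) = Σ_j (I−A)_1j·C_1j = (0.70)(0.6975) + (-0.25)(0.0550) + (-0.45)(0.4025) = 0.293375
adj(I−A) = Cᵀ =
  [ 0.6975   0.1975   0.4625]
  [ 0.0550   0.3100   0.0575]
  [ 0.4025   0.1350   0.6875]
(I − A)⁻¹ = adj(I−A) / det(I−A) ≈
  [   2.3775     0.6732     1.5765]
  [   0.1875     1.0567     0.1960]
  [   1.3720     0.4602     2.3434]
First solve x = (I − A)⁻¹ d = adj(I−A)·d / det(I−A); in particular x_1 = (0.6975·115 + 0.1975·145 + 0.4625·145) / 0.293375 = 175.9125 / 0.293375 ≈ 599.6165.
Intermediate flow from 3 to 1: z_31 = a_31 · x_1 = 0.40 × 175.9125 / 0.293375 = 70.365 / 0.293375 ≈ 239.85.

z_31 = 239.85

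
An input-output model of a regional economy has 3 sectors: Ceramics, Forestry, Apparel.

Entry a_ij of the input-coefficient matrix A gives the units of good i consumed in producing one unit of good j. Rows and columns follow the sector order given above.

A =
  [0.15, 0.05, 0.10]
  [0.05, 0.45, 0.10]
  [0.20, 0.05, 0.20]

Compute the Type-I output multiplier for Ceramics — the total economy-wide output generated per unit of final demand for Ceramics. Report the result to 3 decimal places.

m_1 = 1.709

I − A =
  [   0.85    -0.05    -0.10]
  [  -0.05     0.55    -0.10]
  [  -0.20    -0.05     0.80]
Cofactors of I−A, C_ij = (−1)^(i+j)·(minor ij) (rows/columns in the sector order above):
  C_11 = (0.55)(0.80) − (-0.10)(-0.05) = 0.4350
  C_12 = −[(-0.05)(0.80) − (-0.10)(-0.20)] = 0.0600
  C_13 = (-0.05)(-0.05) − (0.55)(-0.20) = 0.1125
  C_21 = −[(-0.05)(0.80) − (-0.10)(-0.05)] = 0.0450
  C_22 = (0.85)(0.80) − (-0.10)(-0.20) = 0.6600
  C_23 = −[(0.85)(-0.05) − (-0.05)(-0.20)] = 0.0525
  C_31 = (-0.05)(-0.10) − (-0.10)(0.55) = 0.0600
  C_32 = −[(0.85)(-0.10) − (-0.10)(-0.05)] = 0.0900
  C_33 = (0.85)(0.55) − (-0.05)(-0.05) = 0.4650
det(I−A) = Σ_j (I−A)_1j·C_1j = (0.85)(0.4350) + (-0.05)(0.0600) + (-0.10)(0.1125) = 0.3555
adj(I−A) = Cᵀ =
  [ 0.4350   0.0450   0.0600]
  [ 0.0600   0.6600   0.0900]
  [ 0.1125   0.0525   0.4650]
(I − A)⁻¹ = adj(I−A) / det(I−A) ≈
  [   1.2236     0.1266     0.1688]
  [   0.1688     1.8565     0.2532]
  [   0.3165     0.1477     1.3080]
The output multiplier for sector j is the column-j sum of the Leontief inverse (I − A)⁻¹ = adj(I−A) / det(I−A).
Column 1 of adj(I−A): (0.4350, 0.0600, 0.1125); det(I−A) = 0.3555.
m_1 = (0.4350 + 0.0600 + 0.1125) / 0.3555 = 0.6075 / 0.3555 ≈ 1.709.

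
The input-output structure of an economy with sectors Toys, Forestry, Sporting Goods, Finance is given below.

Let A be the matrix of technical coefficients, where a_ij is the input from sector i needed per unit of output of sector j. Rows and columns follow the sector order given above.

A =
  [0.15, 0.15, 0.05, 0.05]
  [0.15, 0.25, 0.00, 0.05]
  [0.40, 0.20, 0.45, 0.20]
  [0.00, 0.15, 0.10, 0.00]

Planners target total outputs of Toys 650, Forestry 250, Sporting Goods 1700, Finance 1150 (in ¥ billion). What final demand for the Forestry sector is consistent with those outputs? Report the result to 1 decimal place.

d_2 = 32.5

I − A =
  [   0.85    -0.15    -0.05    -0.05]
  [  -0.15     0.75     0.00    -0.05]
  [  -0.40    -0.20     0.55    -0.20]
  [   0.00    -0.15    -0.10     1.00]
d = (I − A) x:
  d_1 = (+0.85)·650 + (-0.15)·250 + (-0.05)·1700 + (-0.05)·1150 = 372.5
  d_2 = (-0.15)·650 + (+0.75)·250 + (+0.00)·1700 + (-0.05)·1150 = 32.5
  d_3 = (-0.40)·650 + (-0.20)·250 + (+0.55)·1700 + (-0.20)·1150 = 395.0
  d_4 = (+0.00)·650 + (-0.15)·250 + (-0.10)·1700 + (+1.00)·1150 = 942.5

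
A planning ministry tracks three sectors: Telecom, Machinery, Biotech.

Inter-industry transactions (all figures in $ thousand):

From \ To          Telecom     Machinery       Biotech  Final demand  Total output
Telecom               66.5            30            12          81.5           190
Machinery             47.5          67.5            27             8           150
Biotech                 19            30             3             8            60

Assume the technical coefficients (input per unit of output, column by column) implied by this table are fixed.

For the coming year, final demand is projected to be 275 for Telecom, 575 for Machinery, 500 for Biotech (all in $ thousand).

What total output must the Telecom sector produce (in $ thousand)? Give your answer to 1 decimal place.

Technical coefficients a_ij = z_ij / X_j:
  a_TT = 66.5/190 = 0.35, a_MT = 47.5/190 = 0.25, a_BT = 19/190 = 0.10
  a_TM = 30/150 = 0.20, a_MM = 67.5/150 = 0.45, a_BM = 30/150 = 0.20
  a_TB = 12/60 = 0.20, a_MB = 27/60 = 0.45, a_BB = 3/60 = 0.05
I − A =
  [   0.65    -0.20    -0.20]
  [  -0.25     0.55    -0.45]
  [  -0.10    -0.20     0.95]
Cofactors of I−A, C_ij = (−1)^(i+j)·(minor ij) (rows/columns in the sector order above):
  C_11 = (0.55)(0.95) − (-0.45)(-0.20) = 0.4325
  C_12 = −[(-0.25)(0.95) − (-0.45)(-0.10)] = 0.2825
  C_13 = (-0.25)(-0.20) − (0.55)(-0.10) = 0.1050
  C_21 = −[(-0.20)(0.95) − (-0.20)(-0.20)] = 0.2300
  C_22 = (0.65)(0.95) − (-0.20)(-0.10) = 0.5975
  C_23 = −[(0.65)(-0.20) − (-0.20)(-0.10)] = 0.1500
  C_31 = (-0.20)(-0.45) − (-0.20)(0.55) = 0.2000
  C_32 = −[(0.65)(-0.45) − (-0.20)(-0.25)] = 0.3425
  C_33 = (0.65)(0.55) − (-0.20)(-0.25) = 0.3075
det(I−A) = Σ_j (I−A)_1j·C_1j = (0.65)(0.4325) + (-0.20)(0.2825) + (-0.20)(0.1050) = 0.203625
adj(I−A) = Cᵀ =
  [ 0.4325   0.2300   0.2000]
  [ 0.2825   0.5975   0.3425]
  [ 0.1050   0.1500   0.3075]
(I − A)⁻¹ = adj(I−A) / det(I−A) ≈
  [   2.1240     1.1295     0.9822]
  [   1.3874     2.9343     1.6820]
  [   0.5157     0.7366     1.5101]
x = (I − A)⁻¹ d = adj(I−A)·d / det(I−A), with det(I−A) = 0.203625:
  x_T = (0.4325·275 + 0.2300·575 + 0.2000·500) / 0.203625 = 351.1875 / 0.203625 ≈ 1724.7
  x_M = (0.2825·275 + 0.5975·575 + 0.3425·500) / 0.203625 = 592.50 / 0.203625 ≈ 2909.8
  x_B = (0.1050·275 + 0.1500·575 + 0.3075·500) / 0.203625 = 268.875 / 0.203625 ≈ 1320.4

x_T = 1724.7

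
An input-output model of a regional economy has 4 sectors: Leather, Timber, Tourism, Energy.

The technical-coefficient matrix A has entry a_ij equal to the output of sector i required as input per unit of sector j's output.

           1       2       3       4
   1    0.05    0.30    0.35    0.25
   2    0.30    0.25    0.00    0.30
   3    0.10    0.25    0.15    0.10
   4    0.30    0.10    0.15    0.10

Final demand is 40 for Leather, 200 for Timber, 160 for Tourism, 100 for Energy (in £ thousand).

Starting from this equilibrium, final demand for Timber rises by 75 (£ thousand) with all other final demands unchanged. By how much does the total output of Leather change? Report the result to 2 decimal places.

Δx_1 = 88.96

I − A =
  [   0.95    -0.30    -0.35    -0.25]
  [  -0.30     0.75     0.00    -0.30]
  [  -0.10    -0.25     0.85    -0.10]
  [  -0.30    -0.10    -0.15     0.90]
Compute the cofactors C_ij = (−1)^(i+j)·(3×3 minor ij) of I−A; the adjugate is their transpose:
adj(I−A) = Cᵀ =
  [ 0.525750   0.337875   0.267375   0.288375]
  [ 0.306000   0.603000   0.180000   0.306000]
  [ 0.180000   0.243000   0.441000   0.180000]
  [ 0.239250   0.220125   0.182625   0.476625]
det(I−A) = Σ_j (I−A)_1j·C_1j = (0.95)(0.525750) + (-0.30)(0.306000) + (-0.35)(0.180000) + (-0.25)(0.239250) = 0.28485
(I − A)⁻¹ = adj(I−A) / det(I−A) ≈
  [   1.8457     1.1862     0.9387     1.0124]
  [   1.0742     2.1169     0.6319     1.0742]
  [   0.6319     0.8531     1.5482     0.6319]
  [   0.8399     0.7728     0.6411     1.6732]
Δx = (I − A)⁻¹ Δd with Δd having +75 in the Timber component and 0 elsewhere.
So Δx_1 = L_12 · (+75), where L_12 = adj(I−A)_12 / det(I−A) = 0.337875 / 0.28485.
Δx_1 = 0.337875 × (+75) / 0.28485 = 25.340625 / 0.28485 ≈ 88.96.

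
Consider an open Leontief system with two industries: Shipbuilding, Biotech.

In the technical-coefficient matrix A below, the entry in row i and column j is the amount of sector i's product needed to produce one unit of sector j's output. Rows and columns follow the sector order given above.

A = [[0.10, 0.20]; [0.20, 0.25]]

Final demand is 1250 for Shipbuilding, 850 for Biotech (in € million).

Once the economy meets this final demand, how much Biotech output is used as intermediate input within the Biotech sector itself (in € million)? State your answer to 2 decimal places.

z_BB = 399.61

I − A =
  [   0.90    -0.20]
  [  -0.20     0.75]
det(I−A) = (0.90)(0.75) − (-0.20)(-0.20) = 0.6350
adj(I−A) = [[0.75, 0.20], [0.20, 0.90]]
(I − A)⁻¹ = adj(I−A) / det(I−A) ≈
  [   1.1811     0.3150]
  [   0.3150     1.4173]
First solve x = (I − A)⁻¹ d = adj(I−A)·d / det(I−A); in particular x_B = (0.20·1250 + 0.90·850) / 0.6350 = 1015.00 / 0.6350 ≈ 1598.4252.
Intermediate flow from B to B: z_BB = a_BB · x_B = 0.25 × 1015.00 / 0.6350 = 253.75 / 0.6350 ≈ 399.61.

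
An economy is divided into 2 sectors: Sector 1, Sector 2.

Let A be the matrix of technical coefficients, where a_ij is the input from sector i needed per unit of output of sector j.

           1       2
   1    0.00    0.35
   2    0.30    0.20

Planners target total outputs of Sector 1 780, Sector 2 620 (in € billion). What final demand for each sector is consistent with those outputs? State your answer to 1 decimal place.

d_1 = 563.0, d_2 = 262.0

I − A =
  [   1.00    -0.35]
  [  -0.30     0.80]
d = (I − A) x:
  d_1 = (+1.00)·780 + (-0.35)·620 = 563.0
  d_2 = (-0.30)·780 + (+0.80)·620 = 262.0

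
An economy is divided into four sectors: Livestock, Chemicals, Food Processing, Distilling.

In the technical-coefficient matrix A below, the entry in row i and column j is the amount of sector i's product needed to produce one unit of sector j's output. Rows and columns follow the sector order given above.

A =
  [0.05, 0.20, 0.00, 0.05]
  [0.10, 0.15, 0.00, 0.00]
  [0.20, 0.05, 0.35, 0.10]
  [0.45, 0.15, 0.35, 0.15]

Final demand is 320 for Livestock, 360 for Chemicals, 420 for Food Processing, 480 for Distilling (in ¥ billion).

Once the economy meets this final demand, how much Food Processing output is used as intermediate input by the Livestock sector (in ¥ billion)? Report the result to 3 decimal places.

I − A =
  [   0.95    -0.20     0.00    -0.05]
  [  -0.10     0.85     0.00     0.00]
  [  -0.20    -0.05     0.65    -0.10]
  [  -0.45    -0.15    -0.35     0.85]
Compute the cofactors C_ij = (−1)^(i+j)·(3×3 minor ij) of I−A; the adjugate is their transpose:
adj(I−A) = Cᵀ =
  [ 0.439875   0.109250   0.014875   0.027625]
  [ 0.051750   0.473500   0.001750   0.003250]
  [ 0.188500   0.098000   0.649500   0.087500]
  [ 0.319625   0.181750   0.275625   0.511875]
det(I−A) = Σ_j (I−A)_1j·C_1j = (0.95)(0.439875) + (-0.20)(0.051750) + (0.00)(0.188500) + (-0.05)(0.319625) = 0.39155
(I − A)⁻¹ = adj(I−A) / det(I−A) ≈
  [   1.1234     0.2790     0.0380     0.0706]
  [   0.1322     1.2093     0.0045     0.0083]
  [   0.4814     0.2503     1.6588     0.2235]
  [   0.8163     0.4642     0.7039     1.3073]
First solve x = (I − A)⁻¹ d = adj(I−A)·d / det(I−A); in particular x_1 = (0.439875·320 + 0.109250·360 + 0.014875·420 + 0.027625·480) / 0.39155 = 199.5975 / 0.39155 ≈ 509.76248.
Intermediate flow from 3 to 1: z_31 = a_31 · x_1 = 0.20 × 199.5975 / 0.39155 = 39.9195 / 0.39155 ≈ 101.952.

z_31 = 101.952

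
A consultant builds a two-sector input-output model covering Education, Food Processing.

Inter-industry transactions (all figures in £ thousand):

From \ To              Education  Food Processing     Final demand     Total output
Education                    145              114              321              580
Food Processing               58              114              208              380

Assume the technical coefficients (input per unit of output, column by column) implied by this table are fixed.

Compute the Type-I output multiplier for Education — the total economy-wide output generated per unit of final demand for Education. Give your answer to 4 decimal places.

Technical coefficients a_ij = z_ij / X_j:
  a_11 = 145/580 = 0.25, a_21 = 58/580 = 0.10
  a_12 = 114/380 = 0.30, a_22 = 114/380 = 0.30
I − A =
  [   0.75    -0.30]
  [  -0.10     0.70]
det(I−A) = (0.75)(0.70) − (-0.30)(-0.10) = 0.4950
adj(I−A) = [[0.70, 0.30], [0.10, 0.75]]
(I − A)⁻¹ = adj(I−A) / det(I−A) ≈
  [   1.41414     0.60606]
  [   0.20202     1.51515]
The output multiplier for sector j is the column-j sum of the Leontief inverse (I − A)⁻¹ = adj(I−A) / det(I−A).
Column 1 of adj(I−A): (0.70, 0.10); det(I−A) = 0.4950.
m_1 = (0.70 + 0.10) / 0.4950 = 0.80 / 0.4950 ≈ 1.6162.

m_1 = 1.6162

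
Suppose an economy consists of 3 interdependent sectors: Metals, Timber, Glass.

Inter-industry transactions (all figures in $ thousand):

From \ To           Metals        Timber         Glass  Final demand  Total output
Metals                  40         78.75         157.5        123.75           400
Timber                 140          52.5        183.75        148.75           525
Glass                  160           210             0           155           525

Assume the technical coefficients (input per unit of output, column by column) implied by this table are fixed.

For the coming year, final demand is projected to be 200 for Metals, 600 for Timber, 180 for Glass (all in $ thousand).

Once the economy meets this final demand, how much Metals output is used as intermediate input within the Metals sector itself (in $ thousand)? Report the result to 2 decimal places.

z_11 = 80.79

Technical coefficients a_ij = z_ij / X_j:
  a_11 = 40/400 = 0.10, a_21 = 140/400 = 0.35, a_31 = 160/400 = 0.40
  a_12 = 78.75/525 = 0.15, a_22 = 52.5/525 = 0.10, a_32 = 210/525 = 0.40
  a_13 = 157.5/525 = 0.30, a_23 = 183.75/525 = 0.35, a_33 = 0/525 = 0.00
I − A =
  [   0.90    -0.15    -0.30]
  [  -0.35     0.90    -0.35]
  [  -0.40    -0.40     1.00]
Cofactors of I−A, C_ij = (−1)^(i+j)·(minor ij) (rows/columns in the sector order above):
  C_11 = (0.90)(1.00) − (-0.35)(-0.40) = 0.7600
  C_12 = −[(-0.35)(1.00) − (-0.35)(-0.40)] = 0.4900
  C_13 = (-0.35)(-0.40) − (0.90)(-0.40) = 0.5000
  C_21 = −[(-0.15)(1.00) − (-0.30)(-0.40)] = 0.2700
  C_22 = (0.90)(1.00) − (-0.30)(-0.40) = 0.7800
  C_23 = −[(0.90)(-0.40) − (-0.15)(-0.40)] = 0.4200
  C_31 = (-0.15)(-0.35) − (-0.30)(0.90) = 0.3225
  C_32 = −[(0.90)(-0.35) − (-0.30)(-0.35)] = 0.4200
  C_33 = (0.90)(0.90) − (-0.15)(-0.35) = 0.7575
det(I−A) = Σ_j (I−A)_1j·C_1j = (0.90)(0.7600) + (-0.15)(0.4900) + (-0.30)(0.5000) = 0.4605
adj(I−A) = Cᵀ =
  [ 0.7600   0.2700   0.3225]
  [ 0.4900   0.7800   0.4200]
  [ 0.5000   0.4200   0.7575]
(I − A)⁻¹ = adj(I−A) / det(I−A) ≈
  [   1.6504     0.5863     0.7003]
  [   1.0641     1.6938     0.9121]
  [   1.0858     0.9121     1.6450]
First solve x = (I − A)⁻¹ d = adj(I−A)·d / det(I−A); in particular x_1 = (0.7600·200 + 0.2700·600 + 0.3225·180) / 0.4605 = 372.05 / 0.4605 ≈ 807.9262.
Intermediate flow from 1 to 1: z_11 = a_11 · x_1 = 0.10 × 372.05 / 0.4605 = 37.205 / 0.4605 ≈ 80.79.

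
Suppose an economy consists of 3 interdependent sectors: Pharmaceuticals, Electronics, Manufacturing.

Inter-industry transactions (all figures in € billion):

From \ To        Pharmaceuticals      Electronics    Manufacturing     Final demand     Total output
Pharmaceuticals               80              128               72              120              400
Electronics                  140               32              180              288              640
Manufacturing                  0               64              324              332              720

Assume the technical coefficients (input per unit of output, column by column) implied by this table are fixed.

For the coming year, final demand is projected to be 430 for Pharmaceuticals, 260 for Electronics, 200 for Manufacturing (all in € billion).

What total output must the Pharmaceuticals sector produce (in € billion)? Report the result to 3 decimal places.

Technical coefficients a_ij = z_ij / X_j:
  a_11 = 80/400 = 0.20, a_21 = 140/400 = 0.35, a_31 = 0/400 = 0.00
  a_12 = 128/640 = 0.20, a_22 = 32/640 = 0.05, a_32 = 64/640 = 0.10
  a_13 = 72/720 = 0.10, a_23 = 180/720 = 0.25, a_33 = 324/720 = 0.45
I − A =
  [   0.80    -0.20    -0.10]
  [  -0.35     0.95    -0.25]
  [   0.00    -0.10     0.55]
Cofactors of I−A, C_ij = (−1)^(i+j)·(minor ij) (rows/columns in the sector order above):
  C_11 = (0.95)(0.55) − (-0.25)(-0.10) = 0.4975
  C_12 = −[(-0.35)(0.55) − (-0.25)(0.00)] = 0.1925
  C_13 = (-0.35)(-0.10) − (0.95)(0.00) = 0.0350
  C_21 = −[(-0.20)(0.55) − (-0.10)(-0.10)] = 0.1200
  C_22 = (0.80)(0.55) − (-0.10)(0.00) = 0.4400
  C_23 = −[(0.80)(-0.10) − (-0.20)(0.00)] = 0.0800
  C_31 = (-0.20)(-0.25) − (-0.10)(0.95) = 0.1450
  C_32 = −[(0.80)(-0.25) − (-0.10)(-0.35)] = 0.2350
  C_33 = (0.80)(0.95) − (-0.20)(-0.35) = 0.6900
det(I−A) = Σ_j (I−A)_1j·C_1j = (0.80)(0.4975) + (-0.20)(0.1925) + (-0.10)(0.0350) = 0.3560
adj(I−A) = Cᵀ =
  [ 0.4975   0.1200   0.1450]
  [ 0.1925   0.4400   0.2350]
  [ 0.0350   0.0800   0.6900]
(I − A)⁻¹ = adj(I−A) / det(I−A) ≈
  [   1.3975     0.3371     0.4073]
  [   0.5407     1.2360     0.6601]
  [   0.0983     0.2247     1.9382]
x = (I − A)⁻¹ d = adj(I−A)·d / det(I−A), with det(I−A) = 0.3560:
  x_1 = (0.4975·430 + 0.1200·260 + 0.1450·200) / 0.3560 = 274.125 / 0.3560 ≈ 770.014
  x_2 = (0.1925·430 + 0.4400·260 + 0.2350·200) / 0.3560 = 244.175 / 0.3560 ≈ 685.885
  x_3 = (0.0350·430 + 0.0800·260 + 0.6900·200) / 0.3560 = 173.85 / 0.3560 ≈ 488.343

x_1 = 770.014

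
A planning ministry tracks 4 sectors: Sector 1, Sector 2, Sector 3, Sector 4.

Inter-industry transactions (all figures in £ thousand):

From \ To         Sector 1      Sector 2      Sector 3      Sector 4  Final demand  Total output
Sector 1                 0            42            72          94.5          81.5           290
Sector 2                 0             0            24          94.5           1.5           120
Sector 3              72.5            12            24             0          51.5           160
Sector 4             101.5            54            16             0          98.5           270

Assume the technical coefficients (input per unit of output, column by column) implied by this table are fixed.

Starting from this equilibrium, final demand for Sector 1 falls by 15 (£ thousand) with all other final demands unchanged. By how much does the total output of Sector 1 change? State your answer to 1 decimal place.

Δx_1 = -24.5

Technical coefficients a_ij = z_ij / X_j:
  a_11 = 0/290 = 0.00, a_21 = 0/290 = 0.00, a_31 = 72.5/290 = 0.25, a_41 = 101.5/290 = 0.35
  a_12 = 42/120 = 0.35, a_22 = 0/120 = 0.00, a_32 = 12/120 = 0.10, a_42 = 54/120 = 0.45
  a_13 = 72/160 = 0.45, a_23 = 24/160 = 0.15, a_33 = 24/160 = 0.15, a_43 = 16/160 = 0.10
  a_14 = 94.5/270 = 0.35, a_24 = 94.5/270 = 0.35, a_34 = 0/270 = 0.00, a_44 = 0/270 = 0.00
I − A =
  [   1.00    -0.35    -0.45    -0.35]
  [   0.00     1.00    -0.15    -0.35]
  [  -0.25    -0.10     0.85     0.00]
  [  -0.35    -0.45    -0.10     1.00]
Compute the cofactors C_ij = (−1)^(i+j)·(3×3 minor ij) of I−A; the adjugate is their transpose:
adj(I−A) = Cᵀ =
  [ 0.697625   0.479875   0.502500   0.412125]
  [ 0.150375   0.624625   0.221750   0.271250]
  [ 0.222875   0.214625   0.677125   0.153125]
  [ 0.334125   0.470500   0.343375   0.709375]
det(I−A) = Σ_j (I−A)_1j·C_1j = (1.00)(0.697625) + (-0.35)(0.150375) + (-0.45)(0.222875) + (-0.35)(0.334125) = 0.42775625
(I − A)⁻¹ = adj(I−A) / det(I−A) ≈
  [   1.6309     1.1218     1.1747     0.9635]
  [   0.3515     1.4602     0.5184     0.6341]
  [   0.5210     0.5017     1.5830     0.3580]
  [   0.7811     1.0999     0.8027     1.6584]
Δx = (I − A)⁻¹ Δd with Δd having -15 in the Sector 1 component and 0 elsewhere.
So Δx_1 = L_11 · (-15), where L_11 = adj(I−A)_11 / det(I−A) = 0.697625 / 0.42775625.
Δx_1 = 0.697625 × (-15) / 0.42775625 = -10.464375 / 0.42775625 ≈ -24.5.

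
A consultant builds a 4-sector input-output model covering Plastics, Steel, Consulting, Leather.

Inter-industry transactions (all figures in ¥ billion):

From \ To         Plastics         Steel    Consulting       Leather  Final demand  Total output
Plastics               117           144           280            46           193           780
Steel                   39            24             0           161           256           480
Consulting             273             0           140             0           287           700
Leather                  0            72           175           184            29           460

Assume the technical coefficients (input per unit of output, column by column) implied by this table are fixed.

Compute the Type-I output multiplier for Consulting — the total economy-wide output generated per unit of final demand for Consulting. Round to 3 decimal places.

m_C = 3.840

Technical coefficients a_ij = z_ij / X_j:
  a_PP = 117/780 = 0.15, a_SP = 39/780 = 0.05, a_CP = 273/780 = 0.35, a_LP = 0/780 = 0.00
  a_PS = 144/480 = 0.30, a_SS = 24/480 = 0.05, a_CS = 0/480 = 0.00, a_LS = 72/480 = 0.15
  a_PC = 280/700 = 0.40, a_SC = 0/700 = 0.00, a_CC = 140/700 = 0.20, a_LC = 175/700 = 0.25
  a_PL = 46/460 = 0.10, a_SL = 161/460 = 0.35, a_CL = 0/460 = 0.00, a_LL = 184/460 = 0.40
I − A =
  [   0.85    -0.30    -0.40    -0.10]
  [  -0.05     0.95     0.00    -0.35]
  [  -0.35     0.00     0.80     0.00]
  [   0.00    -0.15    -0.25     0.60]
Compute the cofactors C_ij = (−1)^(i+j)·(3×3 minor ij) of I−A; the adjugate is their transpose:
adj(I−A) = Cᵀ =
  [ 0.414000   0.156000   0.257000   0.160000]
  [ 0.054625   0.315250   0.087625   0.193000]
  [ 0.181125   0.068250   0.430125   0.070000]
  [ 0.089125   0.107250   0.201125   0.501000]
det(I−A) = Σ_j (I−A)_1j·C_1j = (0.85)(0.414000) + (-0.30)(0.054625) + (-0.40)(0.181125) + (-0.10)(0.089125) = 0.25415
(I − A)⁻¹ = adj(I−A) / det(I−A) ≈
  [   1.6290     0.6138     1.0112     0.6295]
  [   0.2149     1.2404     0.3448     0.7594]
  [   0.7127     0.2685     1.6924     0.2754]
  [   0.3507     0.4220     0.7914     1.9713]
The output multiplier for sector j is the column-j sum of the Leontief inverse (I − A)⁻¹ = adj(I−A) / det(I−A).
Column C of adj(I−A): (0.257000, 0.087625, 0.430125, 0.201125); det(I−A) = 0.25415.
m_C = (0.257000 + 0.087625 + 0.430125 + 0.201125) / 0.25415 = 0.975875 / 0.25415 ≈ 3.840.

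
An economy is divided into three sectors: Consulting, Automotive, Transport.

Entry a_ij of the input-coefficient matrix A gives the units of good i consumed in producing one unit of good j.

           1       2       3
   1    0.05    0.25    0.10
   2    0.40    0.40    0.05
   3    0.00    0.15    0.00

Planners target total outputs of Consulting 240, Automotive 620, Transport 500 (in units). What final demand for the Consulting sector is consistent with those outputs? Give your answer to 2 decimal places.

I − A =
  [   0.95    -0.25    -0.10]
  [  -0.40     0.60    -0.05]
  [   0.00    -0.15     1.00]
d = (I − A) x:
  d_1 = (+0.95)·240 + (-0.25)·620 + (-0.10)·500 = 23.00
  d_2 = (-0.40)·240 + (+0.60)·620 + (-0.05)·500 = 251.00
  d_3 = (+0.00)·240 + (-0.15)·620 + (+1.00)·500 = 407.00

d_1 = 23.00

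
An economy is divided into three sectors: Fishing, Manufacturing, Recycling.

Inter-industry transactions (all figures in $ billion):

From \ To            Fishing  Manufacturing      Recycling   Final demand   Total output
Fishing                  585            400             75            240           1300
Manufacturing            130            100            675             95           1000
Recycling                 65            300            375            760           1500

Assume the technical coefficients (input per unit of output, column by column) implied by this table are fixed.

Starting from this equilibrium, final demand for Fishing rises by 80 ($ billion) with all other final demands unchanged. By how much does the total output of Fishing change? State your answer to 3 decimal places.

Δx_F = 169.912

Technical coefficients a_ij = z_ij / X_j:
  a_FF = 585/1300 = 0.45, a_MF = 130/1300 = 0.10, a_RF = 65/1300 = 0.05
  a_FM = 400/1000 = 0.40, a_MM = 100/1000 = 0.10, a_RM = 300/1000 = 0.30
  a_FR = 75/1500 = 0.05, a_MR = 675/1500 = 0.45, a_RR = 375/1500 = 0.25
I − A =
  [   0.55    -0.40    -0.05]
  [  -0.10     0.90    -0.45]
  [  -0.05    -0.30     0.75]
Cofactors of I−A, C_ij = (−1)^(i+j)·(minor ij) (rows/columns in the sector order above):
  C_11 = (0.90)(0.75) − (-0.45)(-0.30) = 0.5400
  C_12 = −[(-0.10)(0.75) − (-0.45)(-0.05)] = 0.0975
  C_13 = (-0.10)(-0.30) − (0.90)(-0.05) = 0.0750
  C_21 = −[(-0.40)(0.75) − (-0.05)(-0.30)] = 0.3150
  C_22 = (0.55)(0.75) − (-0.05)(-0.05) = 0.4100
  C_23 = −[(0.55)(-0.30) − (-0.40)(-0.05)] = 0.1850
  C_31 = (-0.40)(-0.45) − (-0.05)(0.90) = 0.2250
  C_32 = −[(0.55)(-0.45) − (-0.05)(-0.10)] = 0.2525
  C_33 = (0.55)(0.90) − (-0.40)(-0.10) = 0.4550
det(I−A) = Σ_j (I−A)_1j·C_1j = (0.55)(0.5400) + (-0.40)(0.0975) + (-0.05)(0.0750) = 0.25425
adj(I−A) = Cᵀ =
  [ 0.5400   0.3150   0.2250]
  [ 0.0975   0.4100   0.2525]
  [ 0.0750   0.1850   0.4550]
(I − A)⁻¹ = adj(I−A) / det(I−A) ≈
  [   2.1239     1.2389     0.8850]
  [   0.3835     1.6126     0.9931]
  [   0.2950     0.7276     1.7896]
Δx = (I − A)⁻¹ Δd with Δd having +80 in the Fishing component and 0 elsewhere.
So Δx_F = L_FF · (+80), where L_FF = adj(I−A)_FF / det(I−A) = 0.5400 / 0.25425.
Δx_F = 0.5400 × (+80) / 0.25425 = 43.20 / 0.25425 ≈ 169.912.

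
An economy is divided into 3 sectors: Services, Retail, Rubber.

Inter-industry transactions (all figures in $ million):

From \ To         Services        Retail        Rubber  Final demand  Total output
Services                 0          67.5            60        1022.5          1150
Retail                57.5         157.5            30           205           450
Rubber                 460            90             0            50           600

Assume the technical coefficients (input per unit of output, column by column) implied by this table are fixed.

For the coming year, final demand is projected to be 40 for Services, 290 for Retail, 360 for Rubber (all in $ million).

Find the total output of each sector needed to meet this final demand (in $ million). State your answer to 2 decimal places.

Technical coefficients a_ij = z_ij / X_j:
  a_11 = 0/1150 = 0.00, a_21 = 57.5/1150 = 0.05, a_31 = 460/1150 = 0.40
  a_12 = 67.5/450 = 0.15, a_22 = 157.5/450 = 0.35, a_32 = 90/450 = 0.20
  a_13 = 60/600 = 0.10, a_23 = 30/600 = 0.05, a_33 = 0/600 = 0.00
I − A =
  [   1.00    -0.15    -0.10]
  [  -0.05     0.65    -0.05]
  [  -0.40    -0.20     1.00]
Cofactors of I−A, C_ij = (−1)^(i+j)·(minor ij) (rows/columns in the sector order above):
  C_11 = (0.65)(1.00) − (-0.05)(-0.20) = 0.6400
  C_12 = −[(-0.05)(1.00) − (-0.05)(-0.40)] = 0.0700
  C_13 = (-0.05)(-0.20) − (0.65)(-0.40) = 0.2700
  C_21 = −[(-0.15)(1.00) − (-0.10)(-0.20)] = 0.1700
  C_22 = (1.00)(1.00) − (-0.10)(-0.40) = 0.9600
  C_23 = −[(1.00)(-0.20) − (-0.15)(-0.40)] = 0.2600
  C_31 = (-0.15)(-0.05) − (-0.10)(0.65) = 0.0725
  C_32 = −[(1.00)(-0.05) − (-0.10)(-0.05)] = 0.0550
  C_33 = (1.00)(0.65) − (-0.15)(-0.05) = 0.6425
det(I−A) = Σ_j (I−A)_1j·C_1j = (1.00)(0.6400) + (-0.15)(0.0700) + (-0.10)(0.2700) = 0.6025
adj(I−A) = Cᵀ =
  [ 0.6400   0.1700   0.0725]
  [ 0.0700   0.9600   0.0550]
  [ 0.2700   0.2600   0.6425]
(I − A)⁻¹ = adj(I−A) / det(I−A) ≈
  [   1.0622     0.2822     0.1203]
  [   0.1162     1.5934     0.0913]
  [   0.4481     0.4315     1.0664]
x = (I − A)⁻¹ d = adj(I−A)·d / det(I−A), with det(I−A) = 0.6025:
  x_1 = (0.6400·40 + 0.1700·290 + 0.0725·360) / 0.6025 = 101.00 / 0.6025 ≈ 167.63
  x_2 = (0.0700·40 + 0.9600·290 + 0.0550·360) / 0.6025 = 301.00 / 0.6025 ≈ 499.59
  x_3 = (0.2700·40 + 0.2600·290 + 0.6425·360) / 0.6025 = 317.50 / 0.6025 ≈ 526.97

x_1 = 167.63, x_2 = 499.59, x_3 = 526.97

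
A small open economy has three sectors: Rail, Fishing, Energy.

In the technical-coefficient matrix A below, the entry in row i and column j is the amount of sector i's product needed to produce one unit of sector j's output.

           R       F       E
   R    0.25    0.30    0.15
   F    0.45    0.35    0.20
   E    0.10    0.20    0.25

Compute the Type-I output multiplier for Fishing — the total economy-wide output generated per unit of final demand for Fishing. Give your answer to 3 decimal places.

m_F = 4.790

I − A =
  [   0.75    -0.30    -0.15]
  [  -0.45     0.65    -0.20]
  [  -0.10    -0.20     0.75]
Cofactors of I−A, C_ij = (−1)^(i+j)·(minor ij) (rows/columns in the sector order above):
  C_11 = (0.65)(0.75) − (-0.20)(-0.20) = 0.4475
  C_12 = −[(-0.45)(0.75) − (-0.20)(-0.10)] = 0.3575
  C_13 = (-0.45)(-0.20) − (0.65)(-0.10) = 0.1550
  C_21 = −[(-0.30)(0.75) − (-0.15)(-0.20)] = 0.2550
  C_22 = (0.75)(0.75) − (-0.15)(-0.10) = 0.5475
  C_23 = −[(0.75)(-0.20) − (-0.30)(-0.10)] = 0.1800
  C_31 = (-0.30)(-0.20) − (-0.15)(0.65) = 0.1575
  C_32 = −[(0.75)(-0.20) − (-0.15)(-0.45)] = 0.2175
  C_33 = (0.75)(0.65) − (-0.30)(-0.45) = 0.3525
det(I−A) = Σ_j (I−A)_1j·C_1j = (0.75)(0.4475) + (-0.30)(0.3575) + (-0.15)(0.1550) = 0.205125
adj(I−A) = Cᵀ =
  [ 0.4475   0.2550   0.1575]
  [ 0.3575   0.5475   0.2175]
  [ 0.1550   0.1800   0.3525]
(I − A)⁻¹ = adj(I−A) / det(I−A) ≈
  [   2.1816     1.2431     0.7678]
  [   1.7428     2.6691     1.0603]
  [   0.7556     0.8775     1.7185]
The output multiplier for sector j is the column-j sum of the Leontief inverse (I − A)⁻¹ = adj(I−A) / det(I−A).
Column F of adj(I−A): (0.2550, 0.5475, 0.1800); det(I−A) = 0.205125.
m_F = (0.2550 + 0.5475 + 0.1800) / 0.205125 = 0.9825 / 0.205125 ≈ 4.790.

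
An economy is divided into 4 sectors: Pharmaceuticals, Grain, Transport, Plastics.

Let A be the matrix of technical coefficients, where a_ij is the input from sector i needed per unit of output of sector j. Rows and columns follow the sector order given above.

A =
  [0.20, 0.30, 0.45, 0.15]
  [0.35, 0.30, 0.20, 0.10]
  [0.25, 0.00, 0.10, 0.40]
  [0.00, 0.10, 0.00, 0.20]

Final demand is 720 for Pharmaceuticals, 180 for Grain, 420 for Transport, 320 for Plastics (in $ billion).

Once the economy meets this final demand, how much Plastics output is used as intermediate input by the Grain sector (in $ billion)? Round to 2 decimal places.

z_42 = 211.08

I − A =
  [   0.80    -0.30    -0.45    -0.15]
  [  -0.35     0.70    -0.20    -0.10]
  [  -0.25     0.00     0.90    -0.40]
  [   0.00    -0.10     0.00     0.80]
Compute the cofactors C_ij = (−1)^(i+j)·(3×3 minor ij) of I−A; the adjugate is their transpose:
adj(I−A) = Cᵀ =
  [ 0.48700   0.24750   0.29850   0.27150]
  [ 0.29200   0.48600   0.25400   0.24250]
  [ 0.15150   0.09575   0.35075   0.21575]
  [ 0.03650   0.06075   0.03175   0.31575]
det(I−A) = Σ_j (I−A)_1j·C_1j = (0.80)(0.48700) + (-0.30)(0.29200) + (-0.45)(0.15150) + (-0.15)(0.03650) = 0.22835
(I − A)⁻¹ = adj(I−A) / det(I−A) ≈
  [   2.1327     1.0839     1.3072     1.1890]
  [   1.2787     2.1283     1.1123     1.0620]
  [   0.6635     0.4193     1.5360     0.9448]
  [   0.1598     0.2660     0.1390     1.3827]
First solve x = (I − A)⁻¹ d = adj(I−A)·d / det(I−A); in particular x_2 = (0.29200·720 + 0.48600·180 + 0.25400·420 + 0.24250·320) / 0.22835 = 482.00 / 0.22835 ≈ 2110.7948.
Intermediate flow from 4 to 2: z_42 = a_42 · x_2 = 0.10 × 482.00 / 0.22835 = 48.20 / 0.22835 ≈ 211.08.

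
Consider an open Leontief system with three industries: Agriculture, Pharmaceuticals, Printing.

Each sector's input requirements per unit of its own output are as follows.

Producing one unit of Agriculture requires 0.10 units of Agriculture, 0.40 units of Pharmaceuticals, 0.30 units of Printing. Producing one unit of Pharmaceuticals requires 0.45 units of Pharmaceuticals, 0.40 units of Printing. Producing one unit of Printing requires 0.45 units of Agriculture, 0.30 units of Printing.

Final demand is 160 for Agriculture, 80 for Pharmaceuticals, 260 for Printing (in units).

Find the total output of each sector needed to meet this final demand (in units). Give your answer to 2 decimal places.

I − A =
  [   0.90     0.00    -0.45]
  [  -0.40     0.55     0.00]
  [  -0.30    -0.40     0.70]
Cofactors of I−A, C_ij = (−1)^(i+j)·(minor ij) (rows/columns in the sector order above):
  C_11 = (0.55)(0.70) − (0.00)(-0.40) = 0.3850
  C_12 = −[(-0.40)(0.70) − (0.00)(-0.30)] = 0.2800
  C_13 = (-0.40)(-0.40) − (0.55)(-0.30) = 0.3250
  C_21 = −[(0.00)(0.70) − (-0.45)(-0.40)] = 0.1800
  C_22 = (0.90)(0.70) − (-0.45)(-0.30) = 0.4950
  C_23 = −[(0.90)(-0.40) − (0.00)(-0.30)] = 0.3600
  C_31 = (0.00)(0.00) − (-0.45)(0.55) = 0.2475
  C_32 = −[(0.90)(0.00) − (-0.45)(-0.40)] = 0.1800
  C_33 = (0.90)(0.55) − (0.00)(-0.40) = 0.4950
det(I−A) = Σ_j (I−A)_1j·C_1j = (0.90)(0.3850) + (0.00)(0.2800) + (-0.45)(0.3250) = 0.20025
adj(I−A) = Cᵀ =
  [ 0.3850   0.1800   0.2475]
  [ 0.2800   0.4950   0.1800]
  [ 0.3250   0.3600   0.4950]
(I − A)⁻¹ = adj(I−A) / det(I−A) ≈
  [   1.9226     0.8989     1.2360]
  [   1.3983     2.4719     0.8989]
  [   1.6230     1.7978     2.4719]
x = (I − A)⁻¹ d = adj(I−A)·d / det(I−A), with det(I−A) = 0.20025:
  x_1 = (0.3850·160 + 0.1800·80 + 0.2475·260) / 0.20025 = 140.35 / 0.20025 ≈ 700.87
  x_2 = (0.2800·160 + 0.4950·80 + 0.1800·260) / 0.20025 = 131.20 / 0.20025 ≈ 655.18
  x_3 = (0.3250·160 + 0.3600·80 + 0.4950·260) / 0.20025 = 209.50 / 0.20025 ≈ 1046.19

x_1 = 700.87, x_2 = 655.18, x_3 = 1046.19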